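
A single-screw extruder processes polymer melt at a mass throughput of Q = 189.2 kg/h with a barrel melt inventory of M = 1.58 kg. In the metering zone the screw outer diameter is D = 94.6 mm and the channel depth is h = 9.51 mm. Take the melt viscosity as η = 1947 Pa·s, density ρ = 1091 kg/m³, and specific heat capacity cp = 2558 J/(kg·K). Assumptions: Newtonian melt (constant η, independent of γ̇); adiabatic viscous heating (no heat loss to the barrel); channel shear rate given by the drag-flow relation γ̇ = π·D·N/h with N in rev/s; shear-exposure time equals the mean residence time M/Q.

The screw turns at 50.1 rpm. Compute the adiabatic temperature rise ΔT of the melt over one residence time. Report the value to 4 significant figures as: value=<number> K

value=14.28 K

Q_s = Q / 3600 = 189.2 / 3600 = 0.0525556 kg/s
t_res = M / Q_s = 1.58 ÷ 0.0525556 = 30.0634 s
Convert to SI: D = 0.0946 m, h = 0.00951 m, N = 50.1/60 = 0.835 rev/s
Shear rate: γ̇ = πDN/h = π·0.0946·0.835/0.00951 = 26.0944 s⁻¹
ΔT = η·γ̇²·t_res / (ρ·cp) = 1947 · (26.0944)² · 30.0634 / (1091 · 2558) = 14.2815 K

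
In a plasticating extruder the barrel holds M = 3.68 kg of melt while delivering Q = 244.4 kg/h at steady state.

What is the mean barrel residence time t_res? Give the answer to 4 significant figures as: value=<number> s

Convert throughput: Q = 244.4 kg/h = 244.4/3600 = 0.0678889 kg/s
t_res = M / Q_s = 3.68 ÷ 0.0678889 = 54.2062 s

value=54.21 s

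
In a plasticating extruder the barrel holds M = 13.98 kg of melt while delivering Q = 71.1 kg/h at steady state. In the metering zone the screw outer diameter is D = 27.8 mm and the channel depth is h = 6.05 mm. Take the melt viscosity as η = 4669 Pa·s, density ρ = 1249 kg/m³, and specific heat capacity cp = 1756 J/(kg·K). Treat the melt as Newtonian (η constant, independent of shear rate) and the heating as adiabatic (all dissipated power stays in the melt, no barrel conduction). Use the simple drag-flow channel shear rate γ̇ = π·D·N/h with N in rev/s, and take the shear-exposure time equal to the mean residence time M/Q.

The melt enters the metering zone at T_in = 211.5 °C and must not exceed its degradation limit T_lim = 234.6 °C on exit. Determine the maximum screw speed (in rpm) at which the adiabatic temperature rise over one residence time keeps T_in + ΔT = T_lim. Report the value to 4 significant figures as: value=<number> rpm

value=16.27 rpm

Throughput in SI: Q_s = 71.1 kg/h ÷ 3600 s/h = 0.01975 kg/s
t_res = M / Q_s = 13.98 / 0.01975 = 707.848 s
Convert to metres: D = 0.0278 m, h = 0.00605 m
ΔT_a = T_lim − T_in = 234.6 − 211.5 = 23.1 K
γ̇_max² = ΔT_a·ρ·cp / (η·t_res) = [23.1 × 1249 × 1756] / [4669 × 707.848] = 15.3297 s⁻²
γ̇_max = sqrt(15.3297) = 3.91532 s⁻¹
Solve γ̇ = πDN/h for N: N_max = γ̇_max·h/(π·D) = 3.91532 × 0.00605 / (π × 0.0278) = 0.271224 rev/s = 16.2734 rpm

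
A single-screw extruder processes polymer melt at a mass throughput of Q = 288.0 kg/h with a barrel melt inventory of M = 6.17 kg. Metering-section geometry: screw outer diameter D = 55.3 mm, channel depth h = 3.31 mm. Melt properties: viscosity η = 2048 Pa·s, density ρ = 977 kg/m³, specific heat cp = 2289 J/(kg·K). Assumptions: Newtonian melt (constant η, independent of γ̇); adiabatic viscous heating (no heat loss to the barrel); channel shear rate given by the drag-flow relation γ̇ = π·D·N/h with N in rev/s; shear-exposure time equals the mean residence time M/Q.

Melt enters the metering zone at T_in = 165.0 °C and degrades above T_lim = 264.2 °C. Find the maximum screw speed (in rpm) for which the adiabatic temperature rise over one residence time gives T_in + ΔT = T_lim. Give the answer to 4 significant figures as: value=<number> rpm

Convert throughput: Q = 288.0 kg/h = 288.0/3600 = 0.08 kg/s
Mean residence time: t_res = M/Q_s = 6.17 kg / 0.08 kg/s = 77.125 s
Geometry in SI: D = 55.3 mm → 0.0553 m, h = 3.31 mm → 0.00331 m
ΔT_a = T_lim − T_in = 264.2 °C − 165.0 °C = 99.2 K
γ̇_max² = ΔT_a·ρ·cp/(η·t_res) = 99.2·977·2289/(2048·77.125) = 1404.52 s⁻²
γ̇_max = sqrt(1404.52) = 37.4769 s⁻¹
N_max = γ̇_max h / (πD) = 37.4769·0.00331/(π·0.0553) = 0.71403 rev/s → ×60 = 42.8418 rpm

value=42.84 rpm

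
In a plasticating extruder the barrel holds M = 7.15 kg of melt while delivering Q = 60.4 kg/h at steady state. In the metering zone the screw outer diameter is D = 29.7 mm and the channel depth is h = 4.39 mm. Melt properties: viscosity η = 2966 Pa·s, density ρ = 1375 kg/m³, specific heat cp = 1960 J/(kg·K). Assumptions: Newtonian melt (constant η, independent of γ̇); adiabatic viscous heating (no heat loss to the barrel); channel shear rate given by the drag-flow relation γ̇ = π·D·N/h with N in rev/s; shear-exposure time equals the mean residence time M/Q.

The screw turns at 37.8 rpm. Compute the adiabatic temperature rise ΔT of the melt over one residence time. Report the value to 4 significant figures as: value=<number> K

Q_s = Q / 3600 = 60.4 / 3600 = 0.0167778 kg/s
Mean residence time: t_res = M/Q_s = 7.15 kg / 0.0167778 kg/s = 426.159 s
Geometry in metres: D = 29.7 mm → 0.0297 m, h = 4.39 mm → 0.00439 m; screw speed N = 37.8 rpm = 0.63 rev/s
γ̇ = π·D·N / h = π · 0.0297 · 0.63 / 0.00439 = 13.3901 s⁻¹
Adiabatic rise: ΔT = η γ̇² t_res / (ρ cp) = 2966·(13.3901)²·426.159 / (1375·1960) = 84.0908 K

value=84.09 K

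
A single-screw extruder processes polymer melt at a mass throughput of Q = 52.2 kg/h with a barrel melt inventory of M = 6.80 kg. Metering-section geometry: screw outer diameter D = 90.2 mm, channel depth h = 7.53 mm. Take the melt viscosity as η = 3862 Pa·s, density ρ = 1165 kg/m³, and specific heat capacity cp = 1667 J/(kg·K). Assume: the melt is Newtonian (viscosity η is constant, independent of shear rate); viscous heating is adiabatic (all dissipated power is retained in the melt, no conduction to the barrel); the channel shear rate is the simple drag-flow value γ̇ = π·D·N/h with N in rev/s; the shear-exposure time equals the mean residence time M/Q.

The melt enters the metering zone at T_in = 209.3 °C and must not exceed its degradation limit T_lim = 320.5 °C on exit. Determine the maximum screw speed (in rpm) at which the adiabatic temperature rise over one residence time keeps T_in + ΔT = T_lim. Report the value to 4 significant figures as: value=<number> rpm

Throughput in SI: Q_s = 52.2 kg/h ÷ 3600 s/h = 0.0145 kg/s
t_res = M / Q_s = 6.80 / 0.0145 = 468.966 s
Geometry in SI: D = 90.2 mm → 0.0902 m, h = 7.53 mm → 0.00753 m
Allowable rise: ΔT_a = T_lim − T_in = 320.5 − 209.3 = 111.2 K
Invert ΔT = ηγ̇²t_res/(ρcp) for γ̇: γ̇_max² = ΔT_a ρ cp / (η t_res) = 111.2·1165·1667 / (3862·468.966) = 119.238 s⁻²
γ̇_max = √119.238 = 10.9196 s⁻¹
Solve γ̇ = πDN/h for N: N_max = γ̇_max·h/(π·D) = 10.9196 × 0.00753 / (π × 0.0902) = 0.290165 rev/s = 17.4099 rpm

value=17.41 rpm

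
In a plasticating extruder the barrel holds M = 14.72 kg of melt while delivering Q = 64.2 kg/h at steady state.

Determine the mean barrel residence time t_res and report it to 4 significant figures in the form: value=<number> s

value=825.4 s

Throughput in SI: Q_s = 64.2 kg/h ÷ 3600 s/h = 0.0178333 kg/s
Mean residence time: t_res = M/Q_s = 14.72 kg / 0.0178333 kg/s = 825.421 s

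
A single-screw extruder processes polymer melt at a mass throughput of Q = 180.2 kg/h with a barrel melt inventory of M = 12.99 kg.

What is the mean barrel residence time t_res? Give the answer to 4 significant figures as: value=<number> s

value=259.5 s

Convert throughput: Q = 180.2 kg/h = 180.2/3600 = 0.0500556 kg/s
Mean residence time: t_res = M/Q_s = 12.99 kg / 0.0500556 kg/s = 259.512 s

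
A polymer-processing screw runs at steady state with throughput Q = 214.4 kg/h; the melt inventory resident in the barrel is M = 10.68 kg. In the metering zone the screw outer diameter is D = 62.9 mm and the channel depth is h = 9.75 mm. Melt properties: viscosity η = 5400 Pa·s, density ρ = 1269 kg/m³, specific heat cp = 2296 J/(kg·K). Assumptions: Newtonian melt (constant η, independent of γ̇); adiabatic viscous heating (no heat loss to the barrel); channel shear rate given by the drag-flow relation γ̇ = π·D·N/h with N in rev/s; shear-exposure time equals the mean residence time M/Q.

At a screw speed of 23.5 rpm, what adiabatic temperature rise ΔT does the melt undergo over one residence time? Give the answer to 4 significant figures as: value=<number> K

value=20.94 K

Q_s = Q / 3600 = 214.4 / 3600 = 0.0595556 kg/s
t_res = M / Q_s = 10.68 / 0.0595556 = 179.328 s
Geometry in metres: D = 62.9 mm → 0.0629 m, h = 9.75 mm → 0.00975 m; screw speed N = 23.5 rpm = 0.391667 rev/s
γ̇ = π·D·N / h = π · 0.0629 · 0.391667 / 0.00975 = 7.93803 s⁻¹
ΔT = η·γ̇²·t_res/(ρ·cp) = [5400 × 7.93803² × 179.328] / [1269 × 2296] = 20.9428 K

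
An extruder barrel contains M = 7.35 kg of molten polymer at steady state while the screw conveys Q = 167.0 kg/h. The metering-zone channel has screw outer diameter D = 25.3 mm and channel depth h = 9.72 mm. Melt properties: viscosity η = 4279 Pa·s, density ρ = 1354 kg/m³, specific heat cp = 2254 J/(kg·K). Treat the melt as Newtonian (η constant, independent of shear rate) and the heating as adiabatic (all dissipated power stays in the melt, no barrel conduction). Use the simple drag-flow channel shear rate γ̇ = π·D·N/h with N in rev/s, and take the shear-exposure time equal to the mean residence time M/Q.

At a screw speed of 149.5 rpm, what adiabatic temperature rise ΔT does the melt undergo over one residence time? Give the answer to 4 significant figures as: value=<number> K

Convert throughput: Q = 167.0 kg/h = 167.0/3600 = 0.0463889 kg/s
t_res = M / Q_s = 7.35 ÷ 0.0463889 = 158.443 s
Geometry in metres: D = 25.3 mm → 0.0253 m, h = 9.72 mm → 0.00972 m; screw speed N = 149.5 rpm = 2.49167 rev/s
γ̇ = π D N / h = (π)(0.0253)(2.49167) / 0.00972 = 20.3748 s⁻¹
Adiabatic rise: ΔT = η γ̇² t_res / (ρ cp) = 4279·(20.3748)²·158.443 / (1354·2254) = 92.2213 K

value=92.22 K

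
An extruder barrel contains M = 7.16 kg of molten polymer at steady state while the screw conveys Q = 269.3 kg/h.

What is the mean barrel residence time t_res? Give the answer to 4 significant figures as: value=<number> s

value=95.71 s

Convert throughput: Q = 269.3 kg/h = 269.3/3600 = 0.0748056 kg/s
t_res = M / Q_s = 7.16 / 0.0748056 = 95.7148 s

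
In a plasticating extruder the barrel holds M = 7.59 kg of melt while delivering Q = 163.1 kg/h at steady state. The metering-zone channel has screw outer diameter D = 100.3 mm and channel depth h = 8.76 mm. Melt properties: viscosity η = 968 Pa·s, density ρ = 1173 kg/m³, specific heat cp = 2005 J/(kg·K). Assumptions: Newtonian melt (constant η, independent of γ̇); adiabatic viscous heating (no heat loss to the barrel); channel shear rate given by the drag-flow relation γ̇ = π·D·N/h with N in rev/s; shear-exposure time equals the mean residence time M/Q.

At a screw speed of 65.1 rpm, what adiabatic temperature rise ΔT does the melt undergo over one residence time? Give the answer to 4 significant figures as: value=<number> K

value=105.0 K

Convert throughput: Q = 163.1 kg/h = 163.1/3600 = 0.0453056 kg/s
Mean residence time: t_res = M/Q_s = 7.59 kg / 0.0453056 kg/s = 167.529 s
D = 100.3 mm = 0.1003 m;  h = 8.76 mm = 0.00876 m;  N = 65.1 rpm / 60 = 1.085 rev/s
γ̇ = π D N / h = (π)(0.1003)(1.085) / 0.00876 = 39.028 s⁻¹
Adiabatic rise: ΔT = η γ̇² t_res / (ρ cp) = 968·(39.028)²·167.529 / (1173·2005) = 105.028 K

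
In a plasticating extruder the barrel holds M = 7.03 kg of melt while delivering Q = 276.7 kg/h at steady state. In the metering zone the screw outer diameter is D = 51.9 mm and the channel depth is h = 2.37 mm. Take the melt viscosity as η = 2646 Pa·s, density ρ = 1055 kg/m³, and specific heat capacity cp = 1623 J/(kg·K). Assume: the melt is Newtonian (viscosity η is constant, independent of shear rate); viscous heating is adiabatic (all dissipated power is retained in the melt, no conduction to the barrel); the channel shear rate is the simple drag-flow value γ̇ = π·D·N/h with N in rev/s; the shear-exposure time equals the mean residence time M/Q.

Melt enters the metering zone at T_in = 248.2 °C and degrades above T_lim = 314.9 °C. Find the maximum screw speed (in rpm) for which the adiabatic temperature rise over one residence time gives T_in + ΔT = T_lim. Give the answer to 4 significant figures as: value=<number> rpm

value=18.95 rpm

Q_s = Q / 3600 = 276.7 / 3600 = 0.0768611 kg/s
t_res = M / Q_s = 7.03 / 0.0768611 = 91.4637 s
D = 51.9 mm = 0.0519 m;  h = 2.37 mm = 0.00237 m
ΔT_a = T_lim − T_in = 314.9 °C − 248.2 °C = 66.7 K
Invert ΔT = ηγ̇²t_res/(ρcp) for γ̇: γ̇_max² = ΔT_a ρ cp / (η t_res) = 66.7·1055·1623 / (2646·91.4637) = 471.909 s⁻²
Take the square root: γ̇_max = √(471.909) = 21.7235 s⁻¹
N_max = γ̇_max·h / (π·D) = 21.7235 · 0.00237 / (π · 0.0519) = 0.315762 rev/s = 18.9457 rpm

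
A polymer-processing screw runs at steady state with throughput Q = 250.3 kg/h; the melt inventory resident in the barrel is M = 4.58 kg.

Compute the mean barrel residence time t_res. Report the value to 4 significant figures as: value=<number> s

value=65.87 s

Convert throughput: Q = 250.3 kg/h = 250.3/3600 = 0.0695278 kg/s
Mean residence time: t_res = M/Q_s = 4.58 kg / 0.0695278 kg/s = 65.873 s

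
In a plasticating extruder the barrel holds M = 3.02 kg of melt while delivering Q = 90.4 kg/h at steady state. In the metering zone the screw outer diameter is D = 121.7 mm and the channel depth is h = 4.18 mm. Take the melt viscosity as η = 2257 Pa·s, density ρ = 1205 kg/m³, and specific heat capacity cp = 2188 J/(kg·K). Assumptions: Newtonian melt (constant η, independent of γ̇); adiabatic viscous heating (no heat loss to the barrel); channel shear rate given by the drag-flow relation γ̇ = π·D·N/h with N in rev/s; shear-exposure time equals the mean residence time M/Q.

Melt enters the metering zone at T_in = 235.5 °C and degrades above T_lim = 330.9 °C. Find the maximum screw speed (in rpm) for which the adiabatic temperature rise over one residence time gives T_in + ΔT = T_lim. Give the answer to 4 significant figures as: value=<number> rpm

Q_s = Q / 3600 = 90.4 / 3600 = 0.0251111 kg/s
t_res = M / Q_s = 3.02 ÷ 0.0251111 = 120.265 s
Geometry in SI: D = 121.7 mm → 0.1217 m, h = 4.18 mm → 0.00418 m
Allowable rise: ΔT_a = T_lim − T_in = 330.9 − 235.5 = 95.4 K
γ̇_max² = ΔT_a·ρ·cp/(η·t_res) = 95.4·1205·2188/(2257·120.265) = 926.638 s⁻²
γ̇_max = √926.638 = 30.4407 s⁻¹
N_max = γ̇_max·h / (π·D) = 30.4407 · 0.00418 / (π · 0.1217) = 0.332806 rev/s = 19.9683 rpm

value=19.97 rpm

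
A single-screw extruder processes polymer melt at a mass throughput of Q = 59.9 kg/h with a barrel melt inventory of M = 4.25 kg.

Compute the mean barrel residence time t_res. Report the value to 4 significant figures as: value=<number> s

Q_s = Q / 3600 = 59.9 / 3600 = 0.0166389 kg/s
Mean residence time: t_res = M/Q_s = 4.25 kg / 0.0166389 kg/s = 255.426 s

value=255.4 s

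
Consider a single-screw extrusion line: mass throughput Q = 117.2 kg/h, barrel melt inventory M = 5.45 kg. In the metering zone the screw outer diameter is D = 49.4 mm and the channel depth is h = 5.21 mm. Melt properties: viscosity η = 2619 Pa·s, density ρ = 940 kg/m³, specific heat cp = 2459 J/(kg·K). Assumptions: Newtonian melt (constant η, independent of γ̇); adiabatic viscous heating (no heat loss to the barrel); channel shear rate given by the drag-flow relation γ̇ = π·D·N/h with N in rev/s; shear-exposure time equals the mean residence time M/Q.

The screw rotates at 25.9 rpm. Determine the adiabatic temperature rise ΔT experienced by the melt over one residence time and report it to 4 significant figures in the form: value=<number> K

Convert throughput: Q = 117.2 kg/h = 117.2/3600 = 0.0325556 kg/s
Mean residence time: t_res = M/Q_s = 5.45 kg / 0.0325556 kg/s = 167.406 s
Geometry in metres: D = 49.4 mm → 0.0494 m, h = 5.21 mm → 0.00521 m; screw speed N = 25.9 rpm = 0.431667 rev/s
γ̇ = π D N / h = (π)(0.0494)(0.431667) / 0.00521 = 12.8584 s⁻¹
Adiabatic rise: ΔT = η γ̇² t_res / (ρ cp) = 2619·(12.8584)²·167.406 / (940·2459) = 31.3614 K

value=31.36 K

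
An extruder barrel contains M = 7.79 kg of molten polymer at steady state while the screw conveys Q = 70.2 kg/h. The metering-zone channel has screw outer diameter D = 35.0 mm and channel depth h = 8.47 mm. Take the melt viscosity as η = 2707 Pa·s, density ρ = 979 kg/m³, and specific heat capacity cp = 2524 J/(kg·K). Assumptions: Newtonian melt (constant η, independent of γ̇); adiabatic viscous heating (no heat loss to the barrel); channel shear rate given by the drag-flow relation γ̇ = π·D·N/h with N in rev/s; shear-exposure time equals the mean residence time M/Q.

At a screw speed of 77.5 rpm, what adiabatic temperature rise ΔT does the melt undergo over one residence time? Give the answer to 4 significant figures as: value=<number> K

Throughput in SI: Q_s = 70.2 kg/h ÷ 3600 s/h = 0.0195 kg/s
t_res = M / Q_s = 7.79 ÷ 0.0195 = 399.487 s
D = 35.0 mm = 0.035 m;  h = 8.47 mm = 0.00847 m;  N = 77.5 rpm / 60 = 1.29167 rev/s
γ̇ = π D N / h = (π)(0.035)(1.29167) / 0.00847 = 16.7681 s⁻¹
ΔT = η·γ̇²·t_res/(ρ·cp) = [2707 × 16.7681² × 399.487] / [979 × 2524] = 123.052 K

value=123.1 K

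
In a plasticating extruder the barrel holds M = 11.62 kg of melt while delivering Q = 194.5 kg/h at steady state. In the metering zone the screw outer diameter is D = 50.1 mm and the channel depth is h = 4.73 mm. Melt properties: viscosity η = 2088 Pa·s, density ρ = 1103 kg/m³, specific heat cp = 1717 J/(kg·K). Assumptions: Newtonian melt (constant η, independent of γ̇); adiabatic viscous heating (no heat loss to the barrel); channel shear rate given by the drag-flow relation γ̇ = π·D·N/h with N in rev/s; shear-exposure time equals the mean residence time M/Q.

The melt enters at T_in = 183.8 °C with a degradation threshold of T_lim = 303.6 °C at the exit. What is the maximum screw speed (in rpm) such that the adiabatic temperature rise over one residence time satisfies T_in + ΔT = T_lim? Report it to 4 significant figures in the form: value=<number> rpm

value=40.53 rpm

Convert throughput: Q = 194.5 kg/h = 194.5/3600 = 0.0540278 kg/s
Mean residence time: t_res = M/Q_s = 11.62 kg / 0.0540278 kg/s = 215.075 s
Geometry in SI: D = 50.1 mm → 0.0501 m, h = 4.73 mm → 0.00473 m
ΔT_a = T_lim − T_in = 303.6 °C − 183.8 °C = 119.8 K
γ̇_max² = ΔT_a·ρ·cp / (η·t_res) = [119.8 × 1103 × 1717] / [2088 × 215.075] = 505.223 s⁻²
Take the square root: γ̇_max = √(505.223) = 22.4772 s⁻¹
N_max = γ̇_max h / (πD) = 22.4772·0.00473/(π·0.0501) = 0.675484 rev/s → ×60 = 40.529 rpm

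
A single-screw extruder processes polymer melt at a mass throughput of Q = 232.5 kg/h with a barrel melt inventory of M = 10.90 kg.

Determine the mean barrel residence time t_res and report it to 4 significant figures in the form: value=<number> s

value=168.8 s

Q_s = Q / 3600 = 232.5 / 3600 = 0.0645833 kg/s
t_res = M / Q_s = 10.90 ÷ 0.0645833 = 168.774 s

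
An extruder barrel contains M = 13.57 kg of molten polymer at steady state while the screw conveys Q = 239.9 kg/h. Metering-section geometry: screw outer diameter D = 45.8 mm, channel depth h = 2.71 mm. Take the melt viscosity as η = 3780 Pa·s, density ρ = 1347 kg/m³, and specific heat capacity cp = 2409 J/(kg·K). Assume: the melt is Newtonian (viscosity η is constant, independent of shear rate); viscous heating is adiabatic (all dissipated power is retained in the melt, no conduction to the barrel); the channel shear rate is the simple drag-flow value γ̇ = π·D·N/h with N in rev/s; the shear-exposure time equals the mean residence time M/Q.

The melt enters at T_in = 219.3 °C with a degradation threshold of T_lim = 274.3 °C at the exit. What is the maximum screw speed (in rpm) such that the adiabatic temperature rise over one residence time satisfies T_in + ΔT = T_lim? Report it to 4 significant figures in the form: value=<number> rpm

value=17.21 rpm

Q_s = Q / 3600 = 239.9 / 3600 = 0.0666389 kg/s
t_res = M / Q_s = 13.57 ÷ 0.0666389 = 203.635 s
Convert to metres: D = 0.0458 m, h = 0.00271 m
Allowable rise: ΔT_a = T_lim − T_in = 274.3 − 219.3 = 55 K
γ̇_max² = ΔT_a·ρ·cp / (η·t_res) = [55 × 1347 × 2409] / [3780 × 203.635] = 231.859 s⁻²
γ̇_max = sqrt(231.859) = 15.2269 s⁻¹
Solve γ̇ = πDN/h for N: N_max = γ̇_max·h/(π·D) = 15.2269 × 0.00271 / (π × 0.0458) = 0.286791 rev/s = 17.2075 rpm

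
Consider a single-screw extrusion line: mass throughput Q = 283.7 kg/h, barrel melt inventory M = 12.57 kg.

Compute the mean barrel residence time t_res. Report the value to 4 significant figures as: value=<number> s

value=159.5 s

Convert throughput: Q = 283.7 kg/h = 283.7/3600 = 0.0788056 kg/s
t_res = M / Q_s = 12.57 / 0.0788056 = 159.507 s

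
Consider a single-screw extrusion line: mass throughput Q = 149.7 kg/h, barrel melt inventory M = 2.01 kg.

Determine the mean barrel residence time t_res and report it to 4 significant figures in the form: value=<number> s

value=48.34 s

Convert throughput: Q = 149.7 kg/h = 149.7/3600 = 0.0415833 kg/s
t_res = M / Q_s = 2.01 ÷ 0.0415833 = 48.3367 s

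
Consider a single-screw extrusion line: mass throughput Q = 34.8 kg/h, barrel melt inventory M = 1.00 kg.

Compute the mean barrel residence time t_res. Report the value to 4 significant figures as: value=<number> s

Convert throughput: Q = 34.8 kg/h = 34.8/3600 = 0.00966667 kg/s
t_res = M / Q_s = 1.00 / 0.00966667 = 103.448 s

value=103.4 s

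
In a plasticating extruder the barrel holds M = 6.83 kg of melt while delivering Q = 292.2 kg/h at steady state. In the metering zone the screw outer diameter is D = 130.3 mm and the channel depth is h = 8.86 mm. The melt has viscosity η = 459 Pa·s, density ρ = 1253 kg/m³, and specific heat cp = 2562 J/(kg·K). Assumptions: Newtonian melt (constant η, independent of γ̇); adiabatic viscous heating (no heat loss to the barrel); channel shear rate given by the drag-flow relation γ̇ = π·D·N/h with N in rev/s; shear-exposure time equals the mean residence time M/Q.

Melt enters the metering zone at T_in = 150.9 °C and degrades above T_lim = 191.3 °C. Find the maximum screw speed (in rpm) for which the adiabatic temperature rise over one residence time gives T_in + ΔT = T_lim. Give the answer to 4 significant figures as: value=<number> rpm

value=75.25 rpm

Q_s = Q / 3600 = 292.2 / 3600 = 0.0811667 kg/s
Mean residence time: t_res = M/Q_s = 6.83 kg / 0.0811667 kg/s = 84.1478 s
D = 130.3 mm = 0.1303 m;  h = 8.86 mm = 0.00886 m
ΔT_a = T_lim − T_in = 191.3 °C − 150.9 °C = 40.4 K
γ̇_max² = ΔT_a·ρ·cp/(η·t_res) = 40.4·1253·2562/(459·84.1478) = 3357.81 s⁻²
γ̇_max = sqrt(3357.81) = 57.9466 s⁻¹
Solve γ̇ = πDN/h for N: N_max = γ̇_max·h/(π·D) = 57.9466 × 0.00886 / (π × 0.1303) = 1.2542 rev/s = 75.2521 rpm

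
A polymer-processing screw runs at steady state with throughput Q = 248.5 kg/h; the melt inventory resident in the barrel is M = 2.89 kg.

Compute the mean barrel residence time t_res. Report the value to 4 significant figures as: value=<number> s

Convert throughput: Q = 248.5 kg/h = 248.5/3600 = 0.0690278 kg/s
t_res = M / Q_s = 2.89 / 0.0690278 = 41.8672 s

value=41.87 s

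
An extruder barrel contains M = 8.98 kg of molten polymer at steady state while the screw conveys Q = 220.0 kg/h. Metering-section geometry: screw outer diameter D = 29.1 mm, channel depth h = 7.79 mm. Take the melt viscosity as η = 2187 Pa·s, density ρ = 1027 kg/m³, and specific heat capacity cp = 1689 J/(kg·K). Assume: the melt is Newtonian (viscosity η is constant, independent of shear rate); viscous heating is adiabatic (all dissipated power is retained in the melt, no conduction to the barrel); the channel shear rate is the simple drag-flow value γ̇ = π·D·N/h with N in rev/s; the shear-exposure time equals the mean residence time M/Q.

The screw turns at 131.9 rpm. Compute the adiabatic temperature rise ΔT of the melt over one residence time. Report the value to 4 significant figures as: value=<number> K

value=123.3 K

Throughput in SI: Q_s = 220.0 kg/h ÷ 3600 s/h = 0.0611111 kg/s
Mean residence time: t_res = M/Q_s = 8.98 kg / 0.0611111 kg/s = 146.945 s
Convert to SI: D = 0.0291 m, h = 0.00779 m, N = 131.9/60 = 2.19833 rev/s
γ̇ = π·D·N / h = π · 0.0291 · 2.19833 / 0.00779 = 25.7988 s⁻¹
ΔT = η·γ̇²·t_res / (ρ·cp) = 2187 · (25.7988)² · 146.945 / (1027 · 1689) = 123.311 K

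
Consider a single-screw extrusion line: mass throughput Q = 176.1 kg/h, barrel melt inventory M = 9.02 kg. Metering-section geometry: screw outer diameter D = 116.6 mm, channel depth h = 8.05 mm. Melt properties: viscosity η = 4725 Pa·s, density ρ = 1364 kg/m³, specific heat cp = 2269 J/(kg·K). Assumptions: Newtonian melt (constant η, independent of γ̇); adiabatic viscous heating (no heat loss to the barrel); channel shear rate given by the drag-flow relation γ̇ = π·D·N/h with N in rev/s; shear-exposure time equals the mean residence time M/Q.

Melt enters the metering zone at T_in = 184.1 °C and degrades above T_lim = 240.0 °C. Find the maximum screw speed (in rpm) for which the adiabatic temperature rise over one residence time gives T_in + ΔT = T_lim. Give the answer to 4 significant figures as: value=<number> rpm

value=18.58 rpm

Q_s = Q / 3600 = 176.1 / 3600 = 0.0489167 kg/s
t_res = M / Q_s = 9.02 ÷ 0.0489167 = 184.395 s
D = 116.6 mm = 0.1166 m;  h = 8.05 mm = 0.00805 m
Allowable rise: ΔT_a = T_lim − T_in = 240.0 − 184.1 = 55.9 K
Invert ΔT = ηγ̇²t_res/(ρcp) for γ̇: γ̇_max² = ΔT_a ρ cp / (η t_res) = 55.9·1364·2269 / (4725·184.395) = 198.568 s⁻²
γ̇_max = sqrt(198.568) = 14.0914 s⁻¹
N_max = γ̇_max·h / (π·D) = 14.0914 · 0.00805 / (π · 0.1166) = 0.309672 rev/s = 18.5803 rpm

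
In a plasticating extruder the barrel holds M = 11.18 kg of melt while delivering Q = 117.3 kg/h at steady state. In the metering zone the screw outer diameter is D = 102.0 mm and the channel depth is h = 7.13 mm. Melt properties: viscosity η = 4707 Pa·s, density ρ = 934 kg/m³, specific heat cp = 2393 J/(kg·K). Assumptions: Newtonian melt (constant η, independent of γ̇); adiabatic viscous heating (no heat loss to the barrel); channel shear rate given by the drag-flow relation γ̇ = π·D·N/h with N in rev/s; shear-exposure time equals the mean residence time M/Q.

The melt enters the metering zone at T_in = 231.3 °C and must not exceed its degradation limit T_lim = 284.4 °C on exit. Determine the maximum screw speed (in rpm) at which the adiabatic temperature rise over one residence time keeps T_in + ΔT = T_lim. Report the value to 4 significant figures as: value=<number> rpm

value=11.44 rpm

Throughput in SI: Q_s = 117.3 kg/h ÷ 3600 s/h = 0.0325833 kg/s
Mean residence time: t_res = M/Q_s = 11.18 kg / 0.0325833 kg/s = 343.12 s
D = 102.0 mm = 0.102 m;  h = 7.13 mm = 0.00713 m
Allowable rise: ΔT_a = T_lim − T_in = 284.4 − 231.3 = 53.1 K
γ̇_max² = ΔT_a·ρ·cp / (η·t_res) = [53.1 × 934 × 2393] / [4707 × 343.12] = 73.4841 s⁻²
γ̇_max = sqrt(73.4841) = 8.57229 s⁻¹
N_max = γ̇_max·h / (π·D) = 8.57229 · 0.00713 / (π · 0.102) = 0.190738 rev/s = 11.4443 rpm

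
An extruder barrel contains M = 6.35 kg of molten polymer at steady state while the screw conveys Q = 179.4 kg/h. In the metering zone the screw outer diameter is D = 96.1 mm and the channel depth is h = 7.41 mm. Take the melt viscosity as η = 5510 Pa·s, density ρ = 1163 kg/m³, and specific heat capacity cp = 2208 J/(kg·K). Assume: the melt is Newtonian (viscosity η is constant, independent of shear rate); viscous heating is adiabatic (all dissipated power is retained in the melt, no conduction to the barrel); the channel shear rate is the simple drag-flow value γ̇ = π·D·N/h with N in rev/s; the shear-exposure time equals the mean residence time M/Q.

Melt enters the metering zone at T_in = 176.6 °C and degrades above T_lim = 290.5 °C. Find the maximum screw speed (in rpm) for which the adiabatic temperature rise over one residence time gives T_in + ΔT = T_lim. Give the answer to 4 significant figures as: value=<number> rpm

value=30.06 rpm

Q_s = Q / 3600 = 179.4 / 3600 = 0.0498333 kg/s
t_res = M / Q_s = 6.35 / 0.0498333 = 127.425 s
D = 96.1 mm = 0.0961 m;  h = 7.41 mm = 0.00741 m
Allowable rise: ΔT_a = T_lim − T_in = 290.5 − 176.6 = 113.9 K
γ̇_max² = ΔT_a·ρ·cp / (η·t_res) = [113.9 × 1163 × 2208] / [5510 × 127.425] = 416.579 s⁻²
Take the square root: γ̇_max = √(416.579) = 20.4103 s⁻¹
N_max = γ̇_max·h / (π·D) = 20.4103 · 0.00741 / (π · 0.0961) = 0.500949 rev/s = 30.0569 rpm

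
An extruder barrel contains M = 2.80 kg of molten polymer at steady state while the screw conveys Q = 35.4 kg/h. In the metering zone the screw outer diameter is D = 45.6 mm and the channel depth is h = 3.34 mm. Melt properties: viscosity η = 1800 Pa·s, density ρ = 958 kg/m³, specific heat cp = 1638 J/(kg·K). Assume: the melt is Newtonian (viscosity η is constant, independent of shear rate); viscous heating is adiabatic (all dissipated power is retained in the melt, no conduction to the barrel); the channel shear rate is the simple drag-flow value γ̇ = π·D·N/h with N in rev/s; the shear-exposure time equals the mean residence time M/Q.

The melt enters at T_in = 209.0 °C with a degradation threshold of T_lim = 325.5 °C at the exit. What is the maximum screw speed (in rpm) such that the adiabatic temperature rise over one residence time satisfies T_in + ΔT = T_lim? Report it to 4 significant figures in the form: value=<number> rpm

value=26.42 rpm

Q_s = Q / 3600 = 35.4 / 3600 = 0.00983333 kg/s
Mean residence time: t_res = M/Q_s = 2.80 kg / 0.00983333 kg/s = 284.746 s
Geometry in SI: D = 45.6 mm → 0.0456 m, h = 3.34 mm → 0.00334 m
ΔT_a = T_lim − T_in = 325.5 − 209.0 = 116.5 K
γ̇_max² = ΔT_a·ρ·cp / (η·t_res) = [116.5 × 958 × 1638] / [1800 × 284.746] = 356.677 s⁻²
γ̇_max = √356.677 = 18.8859 s⁻¹
Solve γ̇ = πDN/h for N: N_max = γ̇_max·h/(π·D) = 18.8859 × 0.00334 / (π × 0.0456) = 0.440321 rev/s = 26.4193 rpm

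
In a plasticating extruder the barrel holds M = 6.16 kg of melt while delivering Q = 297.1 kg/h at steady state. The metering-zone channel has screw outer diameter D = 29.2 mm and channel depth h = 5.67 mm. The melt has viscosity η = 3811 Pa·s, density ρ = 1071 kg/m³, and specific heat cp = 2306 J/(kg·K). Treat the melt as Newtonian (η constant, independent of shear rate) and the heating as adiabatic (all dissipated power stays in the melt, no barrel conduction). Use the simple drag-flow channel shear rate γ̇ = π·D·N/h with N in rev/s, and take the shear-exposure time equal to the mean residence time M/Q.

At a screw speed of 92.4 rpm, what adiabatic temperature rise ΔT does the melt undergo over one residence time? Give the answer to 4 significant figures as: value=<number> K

value=71.50 K

Throughput in SI: Q_s = 297.1 kg/h ÷ 3600 s/h = 0.0825278 kg/s
Mean residence time: t_res = M/Q_s = 6.16 kg / 0.0825278 kg/s = 74.6415 s
Convert to SI: D = 0.0292 m, h = 0.00567 m, N = 92.4/60 = 1.54 rev/s
γ̇ = π·D·N / h = π · 0.0292 · 1.54 / 0.00567 = 24.9155 s⁻¹
ΔT = η·γ̇²·t_res/(ρ·cp) = [3811 × 24.9155² × 74.6415] / [1071 × 2306] = 71.5009 K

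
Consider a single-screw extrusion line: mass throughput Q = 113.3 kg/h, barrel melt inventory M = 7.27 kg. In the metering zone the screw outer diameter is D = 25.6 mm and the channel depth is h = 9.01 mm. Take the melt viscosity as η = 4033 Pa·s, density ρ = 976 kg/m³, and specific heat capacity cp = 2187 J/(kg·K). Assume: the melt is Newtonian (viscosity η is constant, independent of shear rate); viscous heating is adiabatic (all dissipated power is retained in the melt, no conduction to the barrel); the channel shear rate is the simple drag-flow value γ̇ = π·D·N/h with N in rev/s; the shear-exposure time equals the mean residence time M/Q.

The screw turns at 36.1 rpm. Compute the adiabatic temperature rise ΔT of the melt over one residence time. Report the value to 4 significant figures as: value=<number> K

value=12.59 K

Throughput in SI: Q_s = 113.3 kg/h ÷ 3600 s/h = 0.0314722 kg/s
Mean residence time: t_res = M/Q_s = 7.27 kg / 0.0314722 kg/s = 230.997 s
D = 25.6 mm = 0.0256 m;  h = 9.01 mm = 0.00901 m;  N = 36.1 rpm / 60 = 0.601667 rev/s
Shear rate: γ̇ = πDN/h = π·0.0256·0.601667/0.00901 = 5.37058 s⁻¹
ΔT = η·γ̇²·t_res / (ρ·cp) = 4033 · (5.37058)² · 230.997 / (976 · 2187) = 12.5886 K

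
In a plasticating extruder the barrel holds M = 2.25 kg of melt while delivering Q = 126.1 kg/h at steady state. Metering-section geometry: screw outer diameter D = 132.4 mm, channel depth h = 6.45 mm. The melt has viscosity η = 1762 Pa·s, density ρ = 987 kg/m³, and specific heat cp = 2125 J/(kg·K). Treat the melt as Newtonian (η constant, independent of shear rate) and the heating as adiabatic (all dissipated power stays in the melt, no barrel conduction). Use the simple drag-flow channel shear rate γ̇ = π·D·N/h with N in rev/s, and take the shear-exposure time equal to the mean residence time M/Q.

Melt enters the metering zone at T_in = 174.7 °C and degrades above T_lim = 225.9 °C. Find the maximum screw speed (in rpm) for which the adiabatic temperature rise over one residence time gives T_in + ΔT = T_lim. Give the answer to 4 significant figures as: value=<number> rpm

value=28.66 rpm

Q_s = Q / 3600 = 126.1 / 3600 = 0.0350278 kg/s
Mean residence time: t_res = M/Q_s = 2.25 kg / 0.0350278 kg/s = 64.2347 s
Geometry in SI: D = 132.4 mm → 0.1324 m, h = 6.45 mm → 0.00645 m
ΔT_a = T_lim − T_in = 225.9 °C − 174.7 °C = 51.2 K
γ̇_max² = ΔT_a·ρ·cp/(η·t_res) = 51.2·987·2125/(1762·64.2347) = 948.79 s⁻²
Take the square root: γ̇_max = √(948.79) = 30.8024 s⁻¹
N_max = γ̇_max·h / (π·D) = 30.8024 · 0.00645 / (π · 0.1324) = 0.477647 rev/s = 28.6588 rpm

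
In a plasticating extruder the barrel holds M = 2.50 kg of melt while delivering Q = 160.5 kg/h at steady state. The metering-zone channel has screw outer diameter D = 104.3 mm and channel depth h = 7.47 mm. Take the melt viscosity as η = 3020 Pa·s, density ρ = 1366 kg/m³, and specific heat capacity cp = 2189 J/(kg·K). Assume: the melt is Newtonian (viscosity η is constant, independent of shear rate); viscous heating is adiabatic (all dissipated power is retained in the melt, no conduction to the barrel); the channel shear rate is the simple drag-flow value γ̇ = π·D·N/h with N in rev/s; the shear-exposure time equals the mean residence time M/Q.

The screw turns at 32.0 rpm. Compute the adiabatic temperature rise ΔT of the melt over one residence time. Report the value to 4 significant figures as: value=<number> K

value=31.00 K

Q_s = Q / 3600 = 160.5 / 3600 = 0.0445833 kg/s
Mean residence time: t_res = M/Q_s = 2.50 kg / 0.0445833 kg/s = 56.0748 s
Convert to SI: D = 0.1043 m, h = 0.00747 m, N = 32.0/60 = 0.533333 rev/s
γ̇ = π·D·N / h = π · 0.1043 · 0.533333 / 0.00747 = 23.3944 s⁻¹
ΔT = η·γ̇²·t_res / (ρ·cp) = 3020 · (23.3944)² · 56.0748 / (1366 · 2189) = 30.9958 K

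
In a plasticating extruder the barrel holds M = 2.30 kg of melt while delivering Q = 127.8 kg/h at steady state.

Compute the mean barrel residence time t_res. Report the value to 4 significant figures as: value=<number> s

value=64.79 s

Convert throughput: Q = 127.8 kg/h = 127.8/3600 = 0.0355 kg/s
t_res = M / Q_s = 2.30 / 0.0355 = 64.7887 s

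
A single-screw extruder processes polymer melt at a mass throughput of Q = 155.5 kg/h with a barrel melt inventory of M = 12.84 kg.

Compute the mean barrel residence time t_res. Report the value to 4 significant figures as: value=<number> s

value=297.3 s

Q_s = Q / 3600 = 155.5 / 3600 = 0.0431944 kg/s
t_res = M / Q_s = 12.84 ÷ 0.0431944 = 297.26 s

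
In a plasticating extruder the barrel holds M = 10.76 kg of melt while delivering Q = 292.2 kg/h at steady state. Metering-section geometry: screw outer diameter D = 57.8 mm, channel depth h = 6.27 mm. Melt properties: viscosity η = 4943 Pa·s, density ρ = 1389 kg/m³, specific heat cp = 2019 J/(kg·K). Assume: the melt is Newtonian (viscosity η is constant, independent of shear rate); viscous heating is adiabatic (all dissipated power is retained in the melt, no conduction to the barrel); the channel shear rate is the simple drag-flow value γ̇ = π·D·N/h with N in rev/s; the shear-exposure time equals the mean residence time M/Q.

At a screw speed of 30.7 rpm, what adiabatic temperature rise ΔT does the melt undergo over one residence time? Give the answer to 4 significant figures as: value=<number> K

value=51.31 K

Q_s = Q / 3600 = 292.2 / 3600 = 0.0811667 kg/s
Mean residence time: t_res = M/Q_s = 10.76 kg / 0.0811667 kg/s = 132.567 s
Geometry in metres: D = 57.8 mm → 0.0578 m, h = 6.27 mm → 0.00627 m; screw speed N = 30.7 rpm = 0.511667 rev/s
γ̇ = π·D·N / h = π · 0.0578 · 0.511667 / 0.00627 = 14.8183 s⁻¹
Adiabatic rise: ΔT = η γ̇² t_res / (ρ cp) = 4943·(14.8183)²·132.567 / (1389·2019) = 51.3075 K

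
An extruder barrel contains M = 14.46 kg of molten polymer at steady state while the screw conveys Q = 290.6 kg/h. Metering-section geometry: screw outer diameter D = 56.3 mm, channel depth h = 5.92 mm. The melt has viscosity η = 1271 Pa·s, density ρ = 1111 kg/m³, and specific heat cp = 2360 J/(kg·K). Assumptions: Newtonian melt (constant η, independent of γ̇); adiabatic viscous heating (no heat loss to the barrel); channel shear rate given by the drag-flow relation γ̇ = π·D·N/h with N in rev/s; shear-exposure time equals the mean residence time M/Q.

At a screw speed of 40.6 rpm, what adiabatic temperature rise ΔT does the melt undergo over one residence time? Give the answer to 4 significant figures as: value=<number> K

Throughput in SI: Q_s = 290.6 kg/h ÷ 3600 s/h = 0.0807222 kg/s
t_res = M / Q_s = 14.46 ÷ 0.0807222 = 179.133 s
D = 56.3 mm = 0.0563 m;  h = 5.92 mm = 0.00592 m;  N = 40.6 rpm / 60 = 0.676667 rev/s
γ̇ = π·D·N / h = π · 0.0563 · 0.676667 / 0.00592 = 20.2168 s⁻¹
Adiabatic rise: ΔT = η γ̇² t_res / (ρ cp) = 1271·(20.2168)²·179.133 / (1111·2360) = 35.4909 K

value=35.49 K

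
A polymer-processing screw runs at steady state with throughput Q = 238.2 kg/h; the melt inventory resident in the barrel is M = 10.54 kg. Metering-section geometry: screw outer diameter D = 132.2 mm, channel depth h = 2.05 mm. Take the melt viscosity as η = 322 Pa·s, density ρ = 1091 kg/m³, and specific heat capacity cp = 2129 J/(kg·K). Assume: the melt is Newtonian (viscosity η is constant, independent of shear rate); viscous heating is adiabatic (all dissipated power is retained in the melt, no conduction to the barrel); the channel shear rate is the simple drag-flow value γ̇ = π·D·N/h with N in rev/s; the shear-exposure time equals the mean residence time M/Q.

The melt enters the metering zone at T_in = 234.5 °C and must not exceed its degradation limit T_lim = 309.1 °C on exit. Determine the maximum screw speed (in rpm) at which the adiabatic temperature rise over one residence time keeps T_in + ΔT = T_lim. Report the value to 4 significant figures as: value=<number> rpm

Q_s = Q / 3600 = 238.2 / 3600 = 0.0661667 kg/s
Mean residence time: t_res = M/Q_s = 10.54 kg / 0.0661667 kg/s = 159.295 s
Geometry in SI: D = 132.2 mm → 0.1322 m, h = 2.05 mm → 0.00205 m
ΔT_a = T_lim − T_in = 309.1 − 234.5 = 74.6 K
γ̇_max² = ΔT_a·ρ·cp/(η·t_res) = 74.6·1091·2129/(322·159.295) = 3378.17 s⁻²
γ̇_max = √3378.17 = 58.1221 s⁻¹
N_max = γ̇_max·h / (π·D) = 58.1221 · 0.00205 / (π · 0.1322) = 0.286889 rev/s = 17.2133 rpm

value=17.21 rpm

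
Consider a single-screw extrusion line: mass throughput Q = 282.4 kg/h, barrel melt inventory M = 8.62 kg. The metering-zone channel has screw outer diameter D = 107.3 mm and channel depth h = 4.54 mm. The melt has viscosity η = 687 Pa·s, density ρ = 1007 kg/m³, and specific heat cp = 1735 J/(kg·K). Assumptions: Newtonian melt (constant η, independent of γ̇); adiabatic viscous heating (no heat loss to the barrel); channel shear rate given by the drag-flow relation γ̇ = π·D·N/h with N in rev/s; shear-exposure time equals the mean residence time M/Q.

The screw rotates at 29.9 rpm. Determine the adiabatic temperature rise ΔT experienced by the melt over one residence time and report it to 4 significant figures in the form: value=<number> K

value=59.16 K

Convert throughput: Q = 282.4 kg/h = 282.4/3600 = 0.0784444 kg/s
t_res = M / Q_s = 8.62 ÷ 0.0784444 = 109.887 s
D = 107.3 mm = 0.1073 m;  h = 4.54 mm = 0.00454 m;  N = 29.9 rpm / 60 = 0.498333 rev/s
γ̇ = π D N / h = (π)(0.1073)(0.498333) / 0.00454 = 37.001 s⁻¹
ΔT = η·γ̇²·t_res / (ρ·cp) = 687 · (37.001)² · 109.887 / (1007 · 1735) = 59.1562 K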